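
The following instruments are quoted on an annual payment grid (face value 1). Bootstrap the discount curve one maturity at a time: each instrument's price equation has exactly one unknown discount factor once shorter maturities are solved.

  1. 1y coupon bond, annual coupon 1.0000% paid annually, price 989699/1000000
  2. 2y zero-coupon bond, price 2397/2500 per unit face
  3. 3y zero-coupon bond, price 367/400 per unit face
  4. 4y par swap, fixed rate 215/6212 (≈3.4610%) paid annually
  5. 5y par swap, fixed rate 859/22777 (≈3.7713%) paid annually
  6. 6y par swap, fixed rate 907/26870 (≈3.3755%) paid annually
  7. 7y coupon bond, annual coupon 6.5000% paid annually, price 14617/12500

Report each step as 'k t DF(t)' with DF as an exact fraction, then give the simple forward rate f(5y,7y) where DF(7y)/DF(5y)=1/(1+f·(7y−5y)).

1 1 9799/10000
2 2 2397/2500
3 3 367/400
4 4 871/1000
5 5 4141/5000
6 6 4093/5000
7 7 77/100
f(5y,7y) = ((4141/5000)/(77/100) − 1)/(2) = 291/7700 ≈ 3.7792%

step 1 [1y] bond c/1=1/100: DF=(989699/1000000 − 1/100·(0))/(1+1/100) = 9799/10000 ≈ 0.979900
step 2 [2y] zero: DF = P = 2397/2500 ≈ 0.958800
step 3 [3y] zero: DF = P = 367/400 ≈ 0.917500
step 4 [4y] swap r/1=215/6212: DF=(1 − 215/6212·(0.979900+0.958800+0.917500))/(1+215/6212) = 871/1000 ≈ 0.871000
step 5 [5y] swap r/1=859/22777: DF=(1 − 859/22777·(0.979900+0.958800+0.917500+0.871000))/(1+859/22777) = 4141/5000 ≈ 0.828200
step 6 [6y] swap r/1=907/26870: DF=(1 − 907/26870·(0.979900+0.958800+0.917500+0.871000+0.828200))/(1+907/26870) = 4093/5000 ≈ 0.818600
step 7 [7y] bond c/1=13/200: DF=(14617/12500 − 13/200·(0.979900+0.958800+0.917500+0.871000+0.828200+0.818600))/(1+13/200) = 77/100 ≈ 0.770000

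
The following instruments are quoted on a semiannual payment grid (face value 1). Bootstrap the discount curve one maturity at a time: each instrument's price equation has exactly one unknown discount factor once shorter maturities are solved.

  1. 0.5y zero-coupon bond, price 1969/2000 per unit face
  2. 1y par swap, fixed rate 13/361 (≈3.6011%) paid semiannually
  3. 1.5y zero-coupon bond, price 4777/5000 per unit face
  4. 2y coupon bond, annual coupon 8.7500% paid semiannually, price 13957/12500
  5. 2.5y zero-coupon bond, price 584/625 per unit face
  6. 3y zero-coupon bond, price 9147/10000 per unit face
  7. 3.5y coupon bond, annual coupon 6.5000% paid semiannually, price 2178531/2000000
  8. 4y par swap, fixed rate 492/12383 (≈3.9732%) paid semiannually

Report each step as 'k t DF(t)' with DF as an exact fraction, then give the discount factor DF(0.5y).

step 1 [0.5y] zero: DF = P = 1969/2000 ≈ 0.984500
step 2 [1y] swap r/2=13/722: DF=(1 − 13/722·(0.984500))/(1+13/722) = 9649/10000 ≈ 0.964900
step 3 [1.5y] zero: DF = P = 4777/5000 ≈ 0.955400
step 4 [2y] bond c/2=7/160: DF=(13957/12500 − 7/160·(0.984500+0.964900+0.955400))/(1+7/160) = 237/250 ≈ 0.948000
step 5 [2.5y] zero: DF = P = 584/625 ≈ 0.934400
step 6 [3y] zero: DF = P = 9147/10000 ≈ 0.914700
step 7 [3.5y] bond c/2=13/400: DF=(2178531/2000000 − 13/400·(0.984500+0.964900+0.955400+0.948000+0.934400+0.914700))/(1+13/400) = 1751/2000 ≈ 0.875500
step 8 [4y] swap r/2=246/12383: DF=(1 − 246/12383·(0.984500+0.964900+0.955400+0.948000+0.934400+0.914700+0.875500))/(1+246/12383) = 2131/2500 ≈ 0.852400

1 1/2 1969/2000
2 1 9649/10000
3 3/2 4777/5000
4 2 237/250
5 5/2 584/625
6 3 9147/10000
7 7/2 1751/2000
8 4 2131/2500
DF(0.5y) = 1969/2000 ≈ 0.984500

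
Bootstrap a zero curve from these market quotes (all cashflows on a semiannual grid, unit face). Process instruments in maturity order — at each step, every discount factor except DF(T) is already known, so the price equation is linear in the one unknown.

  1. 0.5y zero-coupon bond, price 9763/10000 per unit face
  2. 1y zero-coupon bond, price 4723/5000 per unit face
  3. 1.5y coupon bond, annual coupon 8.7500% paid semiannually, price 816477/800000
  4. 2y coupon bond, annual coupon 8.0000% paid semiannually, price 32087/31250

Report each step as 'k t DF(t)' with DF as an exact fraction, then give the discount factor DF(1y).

1 1/2 9763/10000
2 1 4723/5000
3 3/2 8973/10000
4 2 8789/10000
DF(1y) = 4723/5000 ≈ 0.944600

step 1 [0.5y] zero: DF = P = 9763/10000 ≈ 0.976300
step 2 [1y] zero: DF = P = 4723/5000 ≈ 0.944600
step 3 [1.5y] bond c/2=7/160: DF=(816477/800000 − 7/160·(0.976300+0.944600))/(1+7/160) = 8973/10000 ≈ 0.897300
step 4 [2y] bond c/2=1/25: DF=(32087/31250 − 1/25·(0.976300+0.944600+0.897300))/(1+1/25) = 8789/10000 ≈ 0.878900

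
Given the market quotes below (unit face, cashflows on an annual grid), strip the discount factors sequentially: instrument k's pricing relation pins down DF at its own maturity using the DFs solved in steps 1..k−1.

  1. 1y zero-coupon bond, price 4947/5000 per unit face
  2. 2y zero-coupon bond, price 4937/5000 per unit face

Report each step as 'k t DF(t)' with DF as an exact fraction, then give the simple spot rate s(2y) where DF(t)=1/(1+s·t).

step 1 [1y] zero: DF = P = 4947/5000 ≈ 0.989400
step 2 [2y] zero: DF = P = 4937/5000 ≈ 0.987400

1 1 4947/5000
2 2 4937/5000
s(2y) = (1/(4937/5000) − 1)/(2) = 63/9874 ≈ 0.6380%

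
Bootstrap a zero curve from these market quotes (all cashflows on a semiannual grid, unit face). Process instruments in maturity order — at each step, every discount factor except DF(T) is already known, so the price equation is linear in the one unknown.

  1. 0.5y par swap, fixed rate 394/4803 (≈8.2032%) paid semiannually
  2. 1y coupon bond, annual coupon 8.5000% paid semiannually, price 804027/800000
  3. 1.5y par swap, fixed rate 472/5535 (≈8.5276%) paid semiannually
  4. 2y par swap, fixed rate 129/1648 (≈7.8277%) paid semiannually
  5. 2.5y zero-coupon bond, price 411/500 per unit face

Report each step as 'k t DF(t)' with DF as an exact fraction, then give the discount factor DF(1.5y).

1 1/2 4803/5000
2 1 9249/10000
3 3/2 441/500
4 2 8581/10000
5 5/2 411/500
DF(1.5y) = 441/500 ≈ 0.882000

step 1 [0.5y] swap r/2=197/4803: DF=(1 − 197/4803·(0))/(1+197/4803) = 4803/5000 ≈ 0.960600
step 2 [1y] bond c/2=17/400: DF=(804027/800000 − 17/400·(0.960600))/(1+17/400) = 9249/10000 ≈ 0.924900
step 3 [1.5y] swap r/2=236/5535: DF=(1 − 236/5535·(0.960600+0.924900))/(1+236/5535) = 441/500 ≈ 0.882000
step 4 [2y] swap r/2=129/3296: DF=(1 − 129/3296·(0.960600+0.924900+0.882000))/(1+129/3296) = 8581/10000 ≈ 0.858100
step 5 [2.5y] zero: DF = P = 411/500 ≈ 0.822000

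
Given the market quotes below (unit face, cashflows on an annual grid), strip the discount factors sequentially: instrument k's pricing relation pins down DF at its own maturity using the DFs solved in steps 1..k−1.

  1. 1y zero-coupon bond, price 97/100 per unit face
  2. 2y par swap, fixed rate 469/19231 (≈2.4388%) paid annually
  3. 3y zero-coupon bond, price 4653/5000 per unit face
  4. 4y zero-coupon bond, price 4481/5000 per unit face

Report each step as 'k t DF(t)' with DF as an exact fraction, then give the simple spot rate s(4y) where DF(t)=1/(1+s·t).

step 1 [1y] zero: DF = P = 97/100 ≈ 0.970000
step 2 [2y] swap r/1=469/19231: DF=(1 − 469/19231·(0.970000))/(1+469/19231) = 9531/10000 ≈ 0.953100
step 3 [3y] zero: DF = P = 4653/5000 ≈ 0.930600
step 4 [4y] zero: DF = P = 4481/5000 ≈ 0.896200

1 1 97/100
2 2 9531/10000
3 3 4653/5000
4 4 4481/5000
s(4y) = (1/(4481/5000) − 1)/(4) = 519/17924 ≈ 2.8956%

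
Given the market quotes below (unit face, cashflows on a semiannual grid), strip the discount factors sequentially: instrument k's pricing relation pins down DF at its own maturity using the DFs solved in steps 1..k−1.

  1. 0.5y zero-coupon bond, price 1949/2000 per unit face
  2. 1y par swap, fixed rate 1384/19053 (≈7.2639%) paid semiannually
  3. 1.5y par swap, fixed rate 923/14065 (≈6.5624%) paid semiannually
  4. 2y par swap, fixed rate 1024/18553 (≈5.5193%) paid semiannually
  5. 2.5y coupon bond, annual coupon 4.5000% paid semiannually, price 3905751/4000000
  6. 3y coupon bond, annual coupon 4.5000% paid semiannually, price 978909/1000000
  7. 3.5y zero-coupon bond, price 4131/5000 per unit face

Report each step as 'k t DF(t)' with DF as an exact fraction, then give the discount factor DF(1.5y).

1 1/2 1949/2000
2 1 2327/2500
3 3/2 9077/10000
4 2 561/625
5 5/2 8733/10000
6 3 1713/2000
7 7/2 4131/5000
DF(1.5y) = 9077/10000 ≈ 0.907700

step 1 [0.5y] zero: DF = P = 1949/2000 ≈ 0.974500
step 2 [1y] swap r/2=692/19053: DF=(1 − 692/19053·(0.974500))/(1+692/19053) = 2327/2500 ≈ 0.930800
step 3 [1.5y] swap r/2=923/28130: DF=(1 − 923/28130·(0.974500+0.930800))/(1+923/28130) = 9077/10000 ≈ 0.907700
step 4 [2y] swap r/2=512/18553: DF=(1 − 512/18553·(0.974500+0.930800+0.907700))/(1+512/18553) = 561/625 ≈ 0.897600
step 5 [2.5y] bond c/2=9/400: DF=(3905751/4000000 − 9/400·(0.974500+0.930800+0.907700+0.897600))/(1+9/400) = 8733/10000 ≈ 0.873300
step 6 [3y] bond c/2=9/400: DF=(978909/1000000 − 9/400·(0.974500+0.930800+0.907700+0.897600+0.873300))/(1+9/400) = 1713/2000 ≈ 0.856500
step 7 [3.5y] zero: DF = P = 4131/5000 ≈ 0.826200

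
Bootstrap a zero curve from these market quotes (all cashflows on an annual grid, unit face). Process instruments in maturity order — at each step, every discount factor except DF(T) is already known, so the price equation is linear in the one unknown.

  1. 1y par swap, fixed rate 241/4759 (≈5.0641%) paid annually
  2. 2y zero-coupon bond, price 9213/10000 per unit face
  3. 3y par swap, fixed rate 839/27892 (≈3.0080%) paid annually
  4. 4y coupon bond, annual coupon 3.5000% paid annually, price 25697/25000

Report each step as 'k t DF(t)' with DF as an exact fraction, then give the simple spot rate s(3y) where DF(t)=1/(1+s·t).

step 1 [1y] swap r/1=241/4759: DF=(1 − 241/4759·(0))/(1+241/4759) = 4759/5000 ≈ 0.951800
step 2 [2y] zero: DF = P = 9213/10000 ≈ 0.921300
step 3 [3y] swap r/1=839/27892: DF=(1 − 839/27892·(0.951800+0.921300))/(1+839/27892) = 9161/10000 ≈ 0.916100
step 4 [4y] bond c/1=7/200: DF=(25697/25000 − 7/200·(0.951800+0.921300+0.916100))/(1+7/200) = 2247/2500 ≈ 0.898800

1 1 4759/5000
2 2 9213/10000
3 3 9161/10000
4 4 2247/2500
s(3y) = (1/(9161/10000) − 1)/(3) = 839/27483 ≈ 3.0528%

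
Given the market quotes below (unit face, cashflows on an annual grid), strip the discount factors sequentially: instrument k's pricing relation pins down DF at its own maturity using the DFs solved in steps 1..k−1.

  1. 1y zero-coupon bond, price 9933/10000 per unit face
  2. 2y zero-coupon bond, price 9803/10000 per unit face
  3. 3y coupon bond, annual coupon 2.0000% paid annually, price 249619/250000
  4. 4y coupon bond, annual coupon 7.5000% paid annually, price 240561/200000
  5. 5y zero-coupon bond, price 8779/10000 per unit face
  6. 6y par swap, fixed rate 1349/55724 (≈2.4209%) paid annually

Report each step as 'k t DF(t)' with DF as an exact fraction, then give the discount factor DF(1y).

step 1 [1y] zero: DF = P = 9933/10000 ≈ 0.993300
step 2 [2y] zero: DF = P = 9803/10000 ≈ 0.980300
step 3 [3y] bond c/1=1/50: DF=(249619/250000 − 1/50·(0.993300+0.980300))/(1+1/50) = 4701/5000 ≈ 0.940200
step 4 [4y] bond c/1=3/40: DF=(240561/200000 − 3/40·(0.993300+0.980300+0.940200))/(1+3/40) = 2289/2500 ≈ 0.915600
step 5 [5y] zero: DF = P = 8779/10000 ≈ 0.877900
step 6 [6y] swap r/1=1349/55724: DF=(1 − 1349/55724·(0.993300+0.980300+0.940200+0.915600+0.877900))/(1+1349/55724) = 8651/10000 ≈ 0.865100

1 1 9933/10000
2 2 9803/10000
3 3 4701/5000
4 4 2289/2500
5 5 8779/10000
6 6 8651/10000
DF(1y) = 9933/10000 ≈ 0.993300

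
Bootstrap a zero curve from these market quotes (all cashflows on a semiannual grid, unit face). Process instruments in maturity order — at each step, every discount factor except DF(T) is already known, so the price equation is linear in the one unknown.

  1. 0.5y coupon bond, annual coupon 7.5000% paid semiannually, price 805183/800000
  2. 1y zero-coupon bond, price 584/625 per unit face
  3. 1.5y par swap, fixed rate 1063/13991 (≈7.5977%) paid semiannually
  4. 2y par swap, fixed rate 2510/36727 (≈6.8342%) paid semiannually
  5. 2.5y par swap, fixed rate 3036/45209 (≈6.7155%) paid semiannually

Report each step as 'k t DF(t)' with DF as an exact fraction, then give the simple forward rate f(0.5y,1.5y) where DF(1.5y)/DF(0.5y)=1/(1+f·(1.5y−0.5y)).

1 1/2 9701/10000
2 1 584/625
3 3/2 8937/10000
4 2 1749/2000
5 5/2 4241/5000
f(0.5y,1.5y) = ((9701/10000)/(8937/10000) − 1)/(1) = 764/8937 ≈ 8.5487%

step 1 [0.5y] bond c/2=3/80: DF=(805183/800000 − 3/80·(0))/(1+3/80) = 9701/10000 ≈ 0.970100
step 2 [1y] zero: DF = P = 584/625 ≈ 0.934400
step 3 [1.5y] swap r/2=1063/27982: DF=(1 − 1063/27982·(0.970100+0.934400))/(1+1063/27982) = 8937/10000 ≈ 0.893700
step 4 [2y] swap r/2=1255/36727: DF=(1 − 1255/36727·(0.970100+0.934400+0.893700))/(1+1255/36727) = 1749/2000 ≈ 0.874500
step 5 [2.5y] swap r/2=1518/45209: DF=(1 − 1518/45209·(0.970100+0.934400+0.893700+0.874500))/(1+1518/45209) = 4241/5000 ≈ 0.848200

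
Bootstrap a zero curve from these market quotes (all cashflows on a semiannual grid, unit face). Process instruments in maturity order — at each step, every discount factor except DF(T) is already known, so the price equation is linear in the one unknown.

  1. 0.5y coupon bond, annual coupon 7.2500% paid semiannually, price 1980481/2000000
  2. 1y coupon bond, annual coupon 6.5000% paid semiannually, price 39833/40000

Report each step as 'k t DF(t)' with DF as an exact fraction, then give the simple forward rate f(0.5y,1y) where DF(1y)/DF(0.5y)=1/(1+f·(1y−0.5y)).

1 1/2 2389/2500
2 1 584/625
f(0.5y,1y) = ((2389/2500)/(584/625) − 1)/(1/2) = 53/1168 ≈ 4.5377%

step 1 [0.5y] bond c/2=29/800: DF=(1980481/2000000 − 29/800·(0))/(1+29/800) = 2389/2500 ≈ 0.955600
step 2 [1y] bond c/2=13/400: DF=(39833/40000 − 13/400·(0.955600))/(1+13/400) = 584/625 ≈ 0.934400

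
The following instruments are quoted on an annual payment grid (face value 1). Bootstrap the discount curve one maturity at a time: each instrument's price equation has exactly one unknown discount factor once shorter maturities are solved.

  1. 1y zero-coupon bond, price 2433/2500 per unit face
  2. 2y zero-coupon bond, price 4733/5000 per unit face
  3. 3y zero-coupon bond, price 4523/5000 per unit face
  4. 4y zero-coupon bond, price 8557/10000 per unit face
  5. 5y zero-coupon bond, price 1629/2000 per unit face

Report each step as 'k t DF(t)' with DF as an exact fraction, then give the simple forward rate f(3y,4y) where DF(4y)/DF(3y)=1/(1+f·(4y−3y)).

1 1 2433/2500
2 2 4733/5000
3 3 4523/5000
4 4 8557/10000
5 5 1629/2000
f(3y,4y) = ((4523/5000)/(8557/10000) − 1)/(1) = 489/8557 ≈ 5.7146%

step 1 [1y] zero: DF = P = 2433/2500 ≈ 0.973200
step 2 [2y] zero: DF = P = 4733/5000 ≈ 0.946600
step 3 [3y] zero: DF = P = 4523/5000 ≈ 0.904600
step 4 [4y] zero: DF = P = 8557/10000 ≈ 0.855700
step 5 [5y] zero: DF = P = 1629/2000 ≈ 0.814500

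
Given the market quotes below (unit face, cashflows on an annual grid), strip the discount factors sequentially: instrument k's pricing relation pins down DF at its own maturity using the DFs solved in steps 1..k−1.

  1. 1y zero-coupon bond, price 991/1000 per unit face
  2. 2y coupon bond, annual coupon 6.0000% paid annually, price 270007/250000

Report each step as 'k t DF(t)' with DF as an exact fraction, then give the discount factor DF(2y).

1 1 991/1000
2 2 2407/2500
DF(2y) = 2407/2500 ≈ 0.962800

step 1 [1y] zero: DF = P = 991/1000 ≈ 0.991000
step 2 [2y] bond c/1=3/50: DF=(270007/250000 − 3/50·(0.991000))/(1+3/50) = 2407/2500 ≈ 0.962800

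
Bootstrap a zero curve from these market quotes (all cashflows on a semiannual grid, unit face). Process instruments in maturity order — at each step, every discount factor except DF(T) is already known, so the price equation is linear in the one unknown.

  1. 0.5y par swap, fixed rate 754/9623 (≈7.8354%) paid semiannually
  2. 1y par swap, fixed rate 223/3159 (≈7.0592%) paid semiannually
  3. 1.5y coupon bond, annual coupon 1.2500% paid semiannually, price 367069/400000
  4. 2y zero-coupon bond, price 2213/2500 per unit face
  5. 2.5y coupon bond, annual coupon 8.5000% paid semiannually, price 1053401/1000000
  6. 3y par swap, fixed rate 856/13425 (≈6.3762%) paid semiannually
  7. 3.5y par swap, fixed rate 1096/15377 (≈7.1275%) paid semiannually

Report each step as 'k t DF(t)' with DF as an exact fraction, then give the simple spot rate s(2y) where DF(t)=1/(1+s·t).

1 1/2 9623/10000
2 1 9331/10000
3 3/2 4501/5000
4 2 2213/2500
5 5/2 2151/2500
6 3 518/625
7 7/2 488/625
s(2y) = (1/(2213/2500) − 1)/(2) = 287/4426 ≈ 6.4844%

step 1 [0.5y] swap r/2=377/9623: DF=(1 − 377/9623·(0))/(1+377/9623) = 9623/10000 ≈ 0.962300
step 2 [1y] swap r/2=223/6318: DF=(1 − 223/6318·(0.962300))/(1+223/6318) = 9331/10000 ≈ 0.933100
step 3 [1.5y] bond c/2=1/160: DF=(367069/400000 − 1/160·(0.962300+0.933100))/(1+1/160) = 4501/5000 ≈ 0.900200
step 4 [2y] zero: DF = P = 2213/2500 ≈ 0.885200
step 5 [2.5y] bond c/2=17/400: DF=(1053401/1000000 − 17/400·(0.962300+0.933100+0.900200+0.885200))/(1+17/400) = 2151/2500 ≈ 0.860400
step 6 [3y] swap r/2=428/13425: DF=(1 − 428/13425·(0.962300+0.933100+0.900200+0.885200+0.860400))/(1+428/13425) = 518/625 ≈ 0.828800
step 7 [3.5y] swap r/2=548/15377: DF=(1 − 548/15377·(0.962300+0.933100+0.900200+0.885200+0.860400+0.828800))/(1+548/15377) = 488/625 ≈ 0.780800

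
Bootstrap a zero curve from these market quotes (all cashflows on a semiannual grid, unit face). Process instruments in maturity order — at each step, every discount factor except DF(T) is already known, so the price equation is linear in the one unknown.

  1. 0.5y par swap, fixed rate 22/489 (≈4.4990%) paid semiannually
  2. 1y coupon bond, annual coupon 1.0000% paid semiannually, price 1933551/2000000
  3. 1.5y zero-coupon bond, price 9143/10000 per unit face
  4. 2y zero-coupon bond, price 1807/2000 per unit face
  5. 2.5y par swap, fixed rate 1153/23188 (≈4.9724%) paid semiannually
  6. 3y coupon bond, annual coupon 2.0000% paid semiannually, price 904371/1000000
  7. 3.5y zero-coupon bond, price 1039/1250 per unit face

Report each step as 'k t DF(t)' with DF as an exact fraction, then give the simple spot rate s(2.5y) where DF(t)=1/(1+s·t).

1 1/2 489/500
2 1 9571/10000
3 3/2 9143/10000
4 2 1807/2000
5 5/2 8847/10000
6 3 1699/2000
7 7/2 1039/1250
s(2.5y) = (1/(8847/10000) − 1)/(5/2) = 2306/44235 ≈ 5.2131%

step 1 [0.5y] swap r/2=11/489: DF=(1 − 11/489·(0))/(1+11/489) = 489/500 ≈ 0.978000
step 2 [1y] bond c/2=1/200: DF=(1933551/2000000 − 1/200·(0.978000))/(1+1/200) = 9571/10000 ≈ 0.957100
step 3 [1.5y] zero: DF = P = 9143/10000 ≈ 0.914300
step 4 [2y] zero: DF = P = 1807/2000 ≈ 0.903500
step 5 [2.5y] swap r/2=1153/46376: DF=(1 − 1153/46376·(0.978000+0.957100+0.914300+0.903500))/(1+1153/46376) = 8847/10000 ≈ 0.884700
step 6 [3y] bond c/2=1/100: DF=(904371/1000000 − 1/100·(0.978000+0.957100+0.914300+0.903500+0.884700))/(1+1/100) = 1699/2000 ≈ 0.849500
step 7 [3.5y] zero: DF = P = 1039/1250 ≈ 0.831200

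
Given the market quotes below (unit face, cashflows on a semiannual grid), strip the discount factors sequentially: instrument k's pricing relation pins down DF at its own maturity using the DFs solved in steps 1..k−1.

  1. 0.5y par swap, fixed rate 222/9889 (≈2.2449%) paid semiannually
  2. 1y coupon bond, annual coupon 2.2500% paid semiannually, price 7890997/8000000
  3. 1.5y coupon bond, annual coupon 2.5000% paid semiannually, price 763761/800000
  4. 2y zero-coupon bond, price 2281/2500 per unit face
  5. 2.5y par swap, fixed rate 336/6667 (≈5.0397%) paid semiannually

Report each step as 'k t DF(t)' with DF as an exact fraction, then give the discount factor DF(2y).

1 1/2 9889/10000
2 1 2411/2500
3 3/2 2297/2500
4 2 2281/2500
5 5/2 1103/1250
DF(2y) = 2281/2500 ≈ 0.912400

step 1 [0.5y] swap r/2=111/9889: DF=(1 − 111/9889·(0))/(1+111/9889) = 9889/10000 ≈ 0.988900
step 2 [1y] bond c/2=9/800: DF=(7890997/8000000 − 9/800·(0.988900))/(1+9/800) = 2411/2500 ≈ 0.964400
step 3 [1.5y] bond c/2=1/80: DF=(763761/800000 − 1/80·(0.988900+0.964400))/(1+1/80) = 2297/2500 ≈ 0.918800
step 4 [2y] zero: DF = P = 2281/2500 ≈ 0.912400
step 5 [2.5y] swap r/2=168/6667: DF=(1 − 168/6667·(0.988900+0.964400+0.918800+0.912400))/(1+168/6667) = 1103/1250 ≈ 0.882400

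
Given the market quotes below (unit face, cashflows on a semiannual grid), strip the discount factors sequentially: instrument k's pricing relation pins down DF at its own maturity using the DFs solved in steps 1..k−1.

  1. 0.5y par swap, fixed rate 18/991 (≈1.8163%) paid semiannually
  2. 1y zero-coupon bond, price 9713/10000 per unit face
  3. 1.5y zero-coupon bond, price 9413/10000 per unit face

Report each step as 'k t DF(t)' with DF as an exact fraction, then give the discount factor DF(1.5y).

1 1/2 991/1000
2 1 9713/10000
3 3/2 9413/10000
DF(1.5y) = 9413/10000 ≈ 0.941300

step 1 [0.5y] swap r/2=9/991: DF=(1 − 9/991·(0))/(1+9/991) = 991/1000 ≈ 0.991000
step 2 [1y] zero: DF = P = 9713/10000 ≈ 0.971300
step 3 [1.5y] zero: DF = P = 9413/10000 ≈ 0.941300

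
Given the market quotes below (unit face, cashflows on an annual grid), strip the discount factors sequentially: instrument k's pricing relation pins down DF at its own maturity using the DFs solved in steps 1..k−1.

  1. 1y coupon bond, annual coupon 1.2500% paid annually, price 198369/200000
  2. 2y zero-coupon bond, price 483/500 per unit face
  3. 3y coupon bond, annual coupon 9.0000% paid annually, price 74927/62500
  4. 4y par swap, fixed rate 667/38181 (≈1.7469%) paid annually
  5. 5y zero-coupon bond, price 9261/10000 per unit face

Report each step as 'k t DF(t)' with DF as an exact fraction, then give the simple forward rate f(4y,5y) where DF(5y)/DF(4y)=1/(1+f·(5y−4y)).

1 1 2449/2500
2 2 483/500
3 3 587/625
4 4 9333/10000
5 5 9261/10000
f(4y,5y) = ((9333/10000)/(9261/10000) − 1)/(1) = 8/1029 ≈ 0.7775%

step 1 [1y] bond c/1=1/80: DF=(198369/200000 − 1/80·(0))/(1+1/80) = 2449/2500 ≈ 0.979600
step 2 [2y] zero: DF = P = 483/500 ≈ 0.966000
step 3 [3y] bond c/1=9/100: DF=(74927/62500 − 9/100·(0.979600+0.966000))/(1+9/100) = 587/625 ≈ 0.939200
step 4 [4y] swap r/1=667/38181: DF=(1 − 667/38181·(0.979600+0.966000+0.939200))/(1+667/38181) = 9333/10000 ≈ 0.933300
step 5 [5y] zero: DF = P = 9261/10000 ≈ 0.926100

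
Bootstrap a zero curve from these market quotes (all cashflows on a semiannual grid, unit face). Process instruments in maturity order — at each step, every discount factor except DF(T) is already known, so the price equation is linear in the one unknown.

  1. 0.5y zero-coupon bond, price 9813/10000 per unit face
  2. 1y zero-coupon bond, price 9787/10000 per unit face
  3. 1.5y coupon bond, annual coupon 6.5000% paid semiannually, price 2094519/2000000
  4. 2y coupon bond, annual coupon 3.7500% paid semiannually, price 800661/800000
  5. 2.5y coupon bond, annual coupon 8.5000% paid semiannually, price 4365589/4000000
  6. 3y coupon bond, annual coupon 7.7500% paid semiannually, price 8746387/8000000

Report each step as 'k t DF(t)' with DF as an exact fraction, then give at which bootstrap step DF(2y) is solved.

1 1/2 9813/10000
2 1 9787/10000
3 3/2 4763/5000
4 2 1161/1250
5 5/2 8903/10000
6 3 219/250
DF(2y) is solved at step 4

step 1 [0.5y] zero: DF = P = 9813/10000 ≈ 0.981300
step 2 [1y] zero: DF = P = 9787/10000 ≈ 0.978700
step 3 [1.5y] bond c/2=13/400: DF=(2094519/2000000 − 13/400·(0.981300+0.978700))/(1+13/400) = 4763/5000 ≈ 0.952600
step 4 [2y] bond c/2=3/160: DF=(800661/800000 − 3/160·(0.981300+0.978700+0.952600))/(1+3/160) = 1161/1250 ≈ 0.928800
step 5 [2.5y] bond c/2=17/400: DF=(4365589/4000000 − 17/400·(0.981300+0.978700+0.952600+0.928800))/(1+17/400) = 8903/10000 ≈ 0.890300
step 6 [3y] bond c/2=31/800: DF=(8746387/8000000 − 31/800·(0.981300+0.978700+0.952600+0.928800+0.890300))/(1+31/800) = 219/250 ≈ 0.876000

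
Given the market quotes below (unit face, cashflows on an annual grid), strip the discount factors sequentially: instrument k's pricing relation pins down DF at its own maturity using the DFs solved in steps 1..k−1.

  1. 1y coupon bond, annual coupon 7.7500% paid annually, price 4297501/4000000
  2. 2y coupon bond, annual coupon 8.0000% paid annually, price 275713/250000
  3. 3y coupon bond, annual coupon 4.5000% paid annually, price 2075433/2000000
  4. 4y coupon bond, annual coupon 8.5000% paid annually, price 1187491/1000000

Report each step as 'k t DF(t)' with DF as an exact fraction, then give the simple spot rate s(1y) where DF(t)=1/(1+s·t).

step 1 [1y] bond c/1=31/400: DF=(4297501/4000000 − 31/400·(0))/(1+31/400) = 9971/10000 ≈ 0.997100
step 2 [2y] bond c/1=2/25: DF=(275713/250000 − 2/25·(0.997100))/(1+2/25) = 9473/10000 ≈ 0.947300
step 3 [3y] bond c/1=9/200: DF=(2075433/2000000 − 9/200·(0.997100+0.947300))/(1+9/200) = 9093/10000 ≈ 0.909300
step 4 [4y] bond c/1=17/200: DF=(1187491/1000000 − 17/200·(0.997100+0.947300+0.909300))/(1+17/200) = 8709/10000 ≈ 0.870900

1 1 9971/10000
2 2 9473/10000
3 3 9093/10000
4 4 8709/10000
s(1y) = (1/(9971/10000) − 1)/(1) = 29/9971 ≈ 0.2908%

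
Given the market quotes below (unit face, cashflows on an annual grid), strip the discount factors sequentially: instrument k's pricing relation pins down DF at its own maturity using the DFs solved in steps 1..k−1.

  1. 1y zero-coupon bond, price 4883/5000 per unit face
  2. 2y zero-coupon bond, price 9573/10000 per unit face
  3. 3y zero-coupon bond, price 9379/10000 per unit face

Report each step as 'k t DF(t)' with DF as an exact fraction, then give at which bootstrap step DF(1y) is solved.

step 1 [1y] zero: DF = P = 4883/5000 ≈ 0.976600
step 2 [2y] zero: DF = P = 9573/10000 ≈ 0.957300
step 3 [3y] zero: DF = P = 9379/10000 ≈ 0.937900

1 1 4883/5000
2 2 9573/10000
3 3 9379/10000
DF(1y) is solved at step 1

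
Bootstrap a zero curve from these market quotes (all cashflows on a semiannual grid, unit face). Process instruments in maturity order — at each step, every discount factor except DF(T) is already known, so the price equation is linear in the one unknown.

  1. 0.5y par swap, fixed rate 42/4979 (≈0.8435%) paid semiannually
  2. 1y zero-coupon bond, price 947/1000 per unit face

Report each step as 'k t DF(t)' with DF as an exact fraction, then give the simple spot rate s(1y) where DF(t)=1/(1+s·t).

1 1/2 4979/5000
2 1 947/1000
s(1y) = (1/(947/1000) − 1)/(1) = 53/947 ≈ 5.5966%

step 1 [0.5y] swap r/2=21/4979: DF=(1 − 21/4979·(0))/(1+21/4979) = 4979/5000 ≈ 0.995800
step 2 [1y] zero: DF = P = 947/1000 ≈ 0.947000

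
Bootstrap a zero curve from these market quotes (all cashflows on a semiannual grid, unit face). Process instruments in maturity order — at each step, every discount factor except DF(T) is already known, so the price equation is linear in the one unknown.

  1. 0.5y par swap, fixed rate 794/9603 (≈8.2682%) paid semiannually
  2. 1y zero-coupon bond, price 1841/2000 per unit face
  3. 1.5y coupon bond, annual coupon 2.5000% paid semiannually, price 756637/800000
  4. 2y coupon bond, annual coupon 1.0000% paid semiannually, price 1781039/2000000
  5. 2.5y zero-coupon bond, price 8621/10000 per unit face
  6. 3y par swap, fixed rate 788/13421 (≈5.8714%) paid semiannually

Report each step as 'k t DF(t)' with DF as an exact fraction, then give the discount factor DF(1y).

1 1/2 9603/10000
2 1 1841/2000
3 3/2 9109/10000
4 2 4361/5000
5 5/2 8621/10000
6 3 1053/1250
DF(1y) = 1841/2000 ≈ 0.920500

step 1 [0.5y] swap r/2=397/9603: DF=(1 − 397/9603·(0))/(1+397/9603) = 9603/10000 ≈ 0.960300
step 2 [1y] zero: DF = P = 1841/2000 ≈ 0.920500
step 3 [1.5y] bond c/2=1/80: DF=(756637/800000 − 1/80·(0.960300+0.920500))/(1+1/80) = 9109/10000 ≈ 0.910900
step 4 [2y] bond c/2=1/200: DF=(1781039/2000000 − 1/200·(0.960300+0.920500+0.910900))/(1+1/200) = 4361/5000 ≈ 0.872200
step 5 [2.5y] zero: DF = P = 8621/10000 ≈ 0.862100
step 6 [3y] swap r/2=394/13421: DF=(1 − 394/13421·(0.960300+0.920500+0.910900+0.872200+0.862100))/(1+394/13421) = 1053/1250 ≈ 0.842400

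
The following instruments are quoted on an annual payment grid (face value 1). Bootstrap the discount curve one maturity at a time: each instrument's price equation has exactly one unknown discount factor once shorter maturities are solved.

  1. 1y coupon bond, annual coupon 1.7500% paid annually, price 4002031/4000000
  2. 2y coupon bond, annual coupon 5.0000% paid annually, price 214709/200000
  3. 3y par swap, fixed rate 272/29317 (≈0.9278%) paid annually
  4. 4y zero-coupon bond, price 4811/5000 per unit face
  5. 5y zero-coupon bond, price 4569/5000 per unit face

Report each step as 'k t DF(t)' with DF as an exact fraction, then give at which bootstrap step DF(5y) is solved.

1 1 9833/10000
2 2 2439/2500
3 3 608/625
4 4 4811/5000
5 5 4569/5000
DF(5y) is solved at step 5

step 1 [1y] bond c/1=7/400: DF=(4002031/4000000 − 7/400·(0))/(1+7/400) = 9833/10000 ≈ 0.983300
step 2 [2y] bond c/1=1/20: DF=(214709/200000 − 1/20·(0.983300))/(1+1/20) = 2439/2500 ≈ 0.975600
step 3 [3y] swap r/1=272/29317: DF=(1 − 272/29317·(0.983300+0.975600))/(1+272/29317) = 608/625 ≈ 0.972800
step 4 [4y] zero: DF = P = 4811/5000 ≈ 0.962200
step 5 [5y] zero: DF = P = 4569/5000 ≈ 0.913800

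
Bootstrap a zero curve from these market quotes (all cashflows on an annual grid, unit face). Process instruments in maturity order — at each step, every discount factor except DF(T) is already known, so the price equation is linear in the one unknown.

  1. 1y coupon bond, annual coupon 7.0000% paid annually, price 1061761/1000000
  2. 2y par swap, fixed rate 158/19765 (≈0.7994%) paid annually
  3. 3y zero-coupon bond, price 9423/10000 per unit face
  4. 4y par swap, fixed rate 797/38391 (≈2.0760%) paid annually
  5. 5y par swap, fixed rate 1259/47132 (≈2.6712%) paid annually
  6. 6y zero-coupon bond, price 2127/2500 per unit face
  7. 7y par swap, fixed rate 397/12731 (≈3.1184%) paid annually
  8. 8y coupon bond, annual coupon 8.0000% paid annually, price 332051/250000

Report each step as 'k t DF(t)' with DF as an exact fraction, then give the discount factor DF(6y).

1 1 9923/10000
2 2 4921/5000
3 3 9423/10000
4 4 9203/10000
5 5 8741/10000
6 6 2127/2500
7 7 1603/2000
8 8 7583/10000
DF(6y) = 2127/2500 ≈ 0.850800

step 1 [1y] bond c/1=7/100: DF=(1061761/1000000 − 7/100·(0))/(1+7/100) = 9923/10000 ≈ 0.992300
step 2 [2y] swap r/1=158/19765: DF=(1 − 158/19765·(0.992300))/(1+158/19765) = 4921/5000 ≈ 0.984200
step 3 [3y] zero: DF = P = 9423/10000 ≈ 0.942300
step 4 [4y] swap r/1=797/38391: DF=(1 − 797/38391·(0.992300+0.984200+0.942300))/(1+797/38391) = 9203/10000 ≈ 0.920300
step 5 [5y] swap r/1=1259/47132: DF=(1 − 1259/47132·(0.992300+0.984200+0.942300+0.920300))/(1+1259/47132) = 8741/10000 ≈ 0.874100
step 6 [6y] zero: DF = P = 2127/2500 ≈ 0.850800
step 7 [7y] swap r/1=397/12731: DF=(1 − 397/12731·(0.992300+0.984200+0.942300+0.920300+0.874100+0.850800))/(1+397/12731) = 1603/2000 ≈ 0.801500
step 8 [8y] bond c/1=2/25: DF=(332051/250000 − 2/25·(0.992300+0.984200+0.942300+0.920300+0.874100+0.850800+0.801500))/(1+2/25) = 7583/10000 ≈ 0.758300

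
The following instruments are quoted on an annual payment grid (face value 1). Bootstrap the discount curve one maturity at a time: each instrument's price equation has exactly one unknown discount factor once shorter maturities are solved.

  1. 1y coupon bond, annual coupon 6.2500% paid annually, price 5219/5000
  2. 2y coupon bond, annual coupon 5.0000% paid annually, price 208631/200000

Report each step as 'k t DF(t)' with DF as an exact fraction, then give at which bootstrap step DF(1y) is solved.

1 1 614/625
2 2 9467/10000
DF(1y) is solved at step 1

step 1 [1y] bond c/1=1/16: DF=(5219/5000 − 1/16·(0))/(1+1/16) = 614/625 ≈ 0.982400
step 2 [2y] bond c/1=1/20: DF=(208631/200000 − 1/20·(0.982400))/(1+1/20) = 9467/10000 ≈ 0.946700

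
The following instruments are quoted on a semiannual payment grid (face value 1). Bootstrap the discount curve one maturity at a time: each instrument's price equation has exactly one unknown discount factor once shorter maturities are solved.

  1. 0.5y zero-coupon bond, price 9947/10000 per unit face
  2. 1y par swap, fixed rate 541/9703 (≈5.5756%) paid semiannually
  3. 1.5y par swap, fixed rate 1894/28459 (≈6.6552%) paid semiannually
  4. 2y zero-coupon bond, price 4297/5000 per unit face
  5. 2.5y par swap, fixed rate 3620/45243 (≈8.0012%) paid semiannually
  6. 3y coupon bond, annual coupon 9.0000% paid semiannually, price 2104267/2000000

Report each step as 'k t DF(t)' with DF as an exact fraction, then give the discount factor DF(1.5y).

step 1 [0.5y] zero: DF = P = 9947/10000 ≈ 0.994700
step 2 [1y] swap r/2=541/19406: DF=(1 − 541/19406·(0.994700))/(1+541/19406) = 9459/10000 ≈ 0.945900
step 3 [1.5y] swap r/2=947/28459: DF=(1 − 947/28459·(0.994700+0.945900))/(1+947/28459) = 9053/10000 ≈ 0.905300
step 4 [2y] zero: DF = P = 4297/5000 ≈ 0.859400
step 5 [2.5y] swap r/2=1810/45243: DF=(1 − 1810/45243·(0.994700+0.945900+0.905300+0.859400))/(1+1810/45243) = 819/1000 ≈ 0.819000
step 6 [3y] bond c/2=9/200: DF=(2104267/2000000 − 9/200·(0.994700+0.945900+0.905300+0.859400+0.819000))/(1+9/200) = 203/250 ≈ 0.812000

1 1/2 9947/10000
2 1 9459/10000
3 3/2 9053/10000
4 2 4297/5000
5 5/2 819/1000
6 3 203/250
DF(1.5y) = 9053/10000 ≈ 0.905300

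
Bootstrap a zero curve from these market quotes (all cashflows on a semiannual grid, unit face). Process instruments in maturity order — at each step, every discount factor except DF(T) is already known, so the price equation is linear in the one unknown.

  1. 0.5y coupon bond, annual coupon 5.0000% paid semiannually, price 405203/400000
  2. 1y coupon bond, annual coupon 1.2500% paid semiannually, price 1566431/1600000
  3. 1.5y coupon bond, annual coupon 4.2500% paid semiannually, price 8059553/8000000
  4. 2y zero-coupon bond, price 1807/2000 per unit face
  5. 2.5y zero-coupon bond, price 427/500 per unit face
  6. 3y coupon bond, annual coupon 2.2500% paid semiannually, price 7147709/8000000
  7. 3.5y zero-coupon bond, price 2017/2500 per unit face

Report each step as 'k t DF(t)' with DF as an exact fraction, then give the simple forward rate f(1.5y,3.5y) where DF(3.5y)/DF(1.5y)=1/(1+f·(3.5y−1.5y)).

1 1/2 9883/10000
2 1 2417/2500
3 3/2 4729/5000
4 2 1807/2000
5 5/2 427/500
6 3 8317/10000
7 7/2 2017/2500
f(1.5y,3.5y) = ((4729/5000)/(2017/2500) − 1)/(2) = 695/8068 ≈ 8.6143%

step 1 [0.5y] bond c/2=1/40: DF=(405203/400000 − 1/40·(0))/(1+1/40) = 9883/10000 ≈ 0.988300
step 2 [1y] bond c/2=1/160: DF=(1566431/1600000 − 1/160·(0.988300))/(1+1/160) = 2417/2500 ≈ 0.966800
step 3 [1.5y] bond c/2=17/800: DF=(8059553/8000000 − 17/800·(0.988300+0.966800))/(1+17/800) = 4729/5000 ≈ 0.945800
step 4 [2y] zero: DF = P = 1807/2000 ≈ 0.903500
step 5 [2.5y] zero: DF = P = 427/500 ≈ 0.854000
step 6 [3y] bond c/2=9/800: DF=(7147709/8000000 − 9/800·(0.988300+0.966800+0.945800+0.903500+0.854000))/(1+9/800) = 8317/10000 ≈ 0.831700
step 7 [3.5y] zero: DF = P = 2017/2500 ≈ 0.806800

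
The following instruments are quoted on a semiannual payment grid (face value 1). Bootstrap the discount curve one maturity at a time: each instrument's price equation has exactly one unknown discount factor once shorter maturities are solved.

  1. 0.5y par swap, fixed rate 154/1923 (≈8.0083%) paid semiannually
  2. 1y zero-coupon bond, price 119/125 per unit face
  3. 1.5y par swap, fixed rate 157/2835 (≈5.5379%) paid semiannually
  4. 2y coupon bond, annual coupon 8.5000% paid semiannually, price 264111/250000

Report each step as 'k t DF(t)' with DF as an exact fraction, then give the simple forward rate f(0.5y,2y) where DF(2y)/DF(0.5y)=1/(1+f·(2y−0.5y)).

1 1/2 1923/2000
2 1 119/125
3 3/2 1843/2000
4 2 4489/5000
f(0.5y,2y) = ((1923/2000)/(4489/5000) − 1)/(3/2) = 637/13467 ≈ 4.7301%

step 1 [0.5y] swap r/2=77/1923: DF=(1 − 77/1923·(0))/(1+77/1923) = 1923/2000 ≈ 0.961500
step 2 [1y] zero: DF = P = 119/125 ≈ 0.952000
step 3 [1.5y] swap r/2=157/5670: DF=(1 − 157/5670·(0.961500+0.952000))/(1+157/5670) = 1843/2000 ≈ 0.921500
step 4 [2y] bond c/2=17/400: DF=(264111/250000 − 17/400·(0.961500+0.952000+0.921500))/(1+17/400) = 4489/5000 ≈ 0.897800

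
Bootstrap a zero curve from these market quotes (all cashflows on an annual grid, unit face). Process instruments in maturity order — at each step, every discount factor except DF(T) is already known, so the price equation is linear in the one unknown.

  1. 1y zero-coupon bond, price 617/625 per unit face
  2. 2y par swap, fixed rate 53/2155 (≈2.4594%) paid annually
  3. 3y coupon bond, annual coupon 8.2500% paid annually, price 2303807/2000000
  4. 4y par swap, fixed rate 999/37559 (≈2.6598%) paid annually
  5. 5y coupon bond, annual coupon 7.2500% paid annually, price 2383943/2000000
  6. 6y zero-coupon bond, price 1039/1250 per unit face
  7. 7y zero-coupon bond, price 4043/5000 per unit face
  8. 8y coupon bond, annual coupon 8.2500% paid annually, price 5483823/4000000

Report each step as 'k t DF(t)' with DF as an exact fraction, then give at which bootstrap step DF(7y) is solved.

1 1 617/625
2 2 9523/10000
3 3 9163/10000
4 4 9001/10000
5 5 343/400
6 6 1039/1250
7 7 4043/5000
8 8 7899/10000
DF(7y) is solved at step 7

step 1 [1y] zero: DF = P = 617/625 ≈ 0.987200
step 2 [2y] swap r/1=53/2155: DF=(1 − 53/2155·(0.987200))/(1+53/2155) = 9523/10000 ≈ 0.952300
step 3 [3y] bond c/1=33/400: DF=(2303807/2000000 − 33/400·(0.987200+0.952300))/(1+33/400) = 9163/10000 ≈ 0.916300
step 4 [4y] swap r/1=999/37559: DF=(1 − 999/37559·(0.987200+0.952300+0.916300))/(1+999/37559) = 9001/10000 ≈ 0.900100
step 5 [5y] bond c/1=29/400: DF=(2383943/2000000 − 29/400·(0.987200+0.952300+0.916300+0.900100))/(1+29/400) = 343/400 ≈ 0.857500
step 6 [6y] zero: DF = P = 1039/1250 ≈ 0.831200
step 7 [7y] zero: DF = P = 4043/5000 ≈ 0.808600
step 8 [8y] bond c/1=33/400: DF=(5483823/4000000 − 33/400·(0.987200+0.952300+0.916300+0.900100+0.857500+0.831200+0.808600))/(1+33/400) = 7899/10000 ≈ 0.789900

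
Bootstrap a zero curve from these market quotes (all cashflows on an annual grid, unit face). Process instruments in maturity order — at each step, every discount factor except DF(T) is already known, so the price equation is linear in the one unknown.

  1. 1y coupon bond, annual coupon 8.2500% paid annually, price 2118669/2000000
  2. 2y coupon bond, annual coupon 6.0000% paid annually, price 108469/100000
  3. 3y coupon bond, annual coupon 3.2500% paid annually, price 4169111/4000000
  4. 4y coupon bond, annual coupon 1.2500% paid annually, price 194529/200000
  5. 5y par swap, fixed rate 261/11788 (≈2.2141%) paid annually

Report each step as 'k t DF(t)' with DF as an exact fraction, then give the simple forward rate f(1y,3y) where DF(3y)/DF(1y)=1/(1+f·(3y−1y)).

step 1 [1y] bond c/1=33/400: DF=(2118669/2000000 − 33/400·(0))/(1+33/400) = 4893/5000 ≈ 0.978600
step 2 [2y] bond c/1=3/50: DF=(108469/100000 − 3/50·(0.978600))/(1+3/50) = 9679/10000 ≈ 0.967900
step 3 [3y] bond c/1=13/400: DF=(4169111/4000000 − 13/400·(0.978600+0.967900))/(1+13/400) = 4741/5000 ≈ 0.948200
step 4 [4y] bond c/1=1/80: DF=(194529/200000 − 1/80·(0.978600+0.967900+0.948200))/(1+1/80) = 9249/10000 ≈ 0.924900
step 5 [5y] swap r/1=261/11788: DF=(1 − 261/11788·(0.978600+0.967900+0.948200+0.924900))/(1+261/11788) = 2239/2500 ≈ 0.895600

1 1 4893/5000
2 2 9679/10000
3 3 4741/5000
4 4 9249/10000
5 5 2239/2500
f(1y,3y) = ((4893/5000)/(4741/5000) − 1)/(2) = 76/4741 ≈ 1.6030%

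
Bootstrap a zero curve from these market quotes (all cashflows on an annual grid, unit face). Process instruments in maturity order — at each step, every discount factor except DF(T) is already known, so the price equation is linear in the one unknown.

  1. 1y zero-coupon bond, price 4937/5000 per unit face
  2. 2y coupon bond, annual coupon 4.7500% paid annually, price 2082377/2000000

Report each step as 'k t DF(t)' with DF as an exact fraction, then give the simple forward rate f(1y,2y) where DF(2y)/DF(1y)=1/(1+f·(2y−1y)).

1 1 4937/5000
2 2 2373/2500
f(1y,2y) = ((4937/5000)/(2373/2500) − 1)/(1) = 191/4746 ≈ 4.0244%

step 1 [1y] zero: DF = P = 4937/5000 ≈ 0.987400
step 2 [2y] bond c/1=19/400: DF=(2082377/2000000 − 19/400·(0.987400))/(1+19/400) = 2373/2500 ≈ 0.949200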